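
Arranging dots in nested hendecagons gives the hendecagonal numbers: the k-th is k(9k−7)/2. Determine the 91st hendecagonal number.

36946

91·(9·91 − 7)/2 = 91·812/2 = 91·406 = 36946.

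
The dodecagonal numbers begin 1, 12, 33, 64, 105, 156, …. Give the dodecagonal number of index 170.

143820

The 170th dodecagonal number is n(5n−4) with n = 170.
170·(5·170 − 4) = 170·846 = 143820.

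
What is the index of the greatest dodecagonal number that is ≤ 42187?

92

Solve n(5n−4) ≤ 42187 for integer n.
n = 92 gives 41952 ≤ 42187, while n = 93 gives 42873 > 42187; so the answer is index 92.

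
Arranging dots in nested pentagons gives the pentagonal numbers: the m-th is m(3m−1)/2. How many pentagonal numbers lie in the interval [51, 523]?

The n-th pentagonal number is n(3n−1)/2.
Smallest index with value ≥ 51: n = 6 (giving 51).
Largest index with value ≤ 523: n = 18 (giving 477).
Indices 6 through 18: 13 terms.

13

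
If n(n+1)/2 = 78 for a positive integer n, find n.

12

Set n(n+1)/2 = 78, giving n² + n − 156 = 0.
So n = (-1 + 25) / 2 = 24/2 = 12.
Check: 12·13/2 = 78. ✓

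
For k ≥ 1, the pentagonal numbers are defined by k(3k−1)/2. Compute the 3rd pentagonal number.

The 3rd pentagonal number is n(3n−1)/2 with n = 3.
3·(3·3 − 1)/2 = 3·8/2 = 3·4 = 12.

12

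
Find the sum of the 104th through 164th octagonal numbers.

3326330

Σ i(3i−2) = 3Σi² − 2Σi over i = 104..164.
Σi = 13530 − 5356 = 8174 and Σi² = 1483790 − 369564 = 1114226.
3·1114226 − 2·8174 = 3326330.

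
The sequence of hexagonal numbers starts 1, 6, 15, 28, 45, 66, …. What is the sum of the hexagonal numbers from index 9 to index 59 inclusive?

138278

Σ i(2i−1) = 2Σi² − Σi over i = 9..59.
Σi = 1770 − 36 = 1734 and Σi² = 70210 − 204 = 70006.
2·70006 − 1·1734 = 138278.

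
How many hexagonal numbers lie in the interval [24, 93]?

4

The n-th hexagonal number is n(2n−1).
Smallest index with value ≥ 24: n = 4 (giving 28).
Largest index with value ≤ 93: n = 7 (giving 91).
Indices 4 through 7: 4 terms.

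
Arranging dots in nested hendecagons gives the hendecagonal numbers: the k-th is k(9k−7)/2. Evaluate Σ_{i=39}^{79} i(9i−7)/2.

659608

Σ i(9i−7)/2 = (9Σi² − 7Σi) / 2 over i = 39..79.
Σi = 3160 − 741 = 2419 and Σi² = 167480 − 19019 = 148461.
(9·148461 − 7·2419) / 2 = 1319216/2 = 659608.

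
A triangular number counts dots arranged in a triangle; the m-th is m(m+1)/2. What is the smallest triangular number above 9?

Solve n(n+1)/2 > 9 for integer n.
The largest n with value ≤ 9 is 3 (since 6 ≤ 9 < 10), so the first above is n = 4, value 10.

10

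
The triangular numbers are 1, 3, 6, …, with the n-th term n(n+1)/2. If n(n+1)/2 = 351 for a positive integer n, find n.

26

Set n(n+1)/2 = 351, giving n² + n − 702 = 0.
So n = (-1 + 53) / 2 = 52/2 = 26.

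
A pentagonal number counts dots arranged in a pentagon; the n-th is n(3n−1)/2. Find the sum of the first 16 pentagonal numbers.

Σ i(3i−1)/2 = (3Σi² − Σi) / 2 over i = 1..16.
Σi = 136 and Σi² = 1496.
(3·1496 − 1·136) / 2 = 4352/2 = 2176.

2176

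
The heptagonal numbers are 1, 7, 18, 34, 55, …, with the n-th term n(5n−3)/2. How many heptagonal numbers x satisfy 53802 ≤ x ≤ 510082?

306

The n-th heptagonal number is n(5n−3)/2.
Smallest index with value ≥ 53802: n = 147 (giving 53802).
Largest index with value ≤ 510082: n = 452 (giving 510082).
Indices 147 through 452: 306 terms.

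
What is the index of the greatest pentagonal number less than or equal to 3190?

46

Solve n(3n−1)/2 ≤ 3190 for integer n.
n = 46 gives 3151 ≤ 3190, while n = 47 gives 3290 > 3190; so the answer is index 46.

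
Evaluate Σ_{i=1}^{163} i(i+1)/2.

Σ i(i+1)/2 = (Σi² + Σi) / 2 over i = 1..163.
Σi = 13366 and Σi² = 1456894.
(1·1456894 + 1·13366) / 2 = 1470260/2 = 735130.

735130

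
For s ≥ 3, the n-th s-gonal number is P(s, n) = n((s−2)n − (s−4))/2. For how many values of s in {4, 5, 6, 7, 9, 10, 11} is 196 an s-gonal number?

2

s = 4: P(4, 14) = 196. ✓
s = 5: P(5, 11) = 176 and P(5, 12) = 210; 196 is not s-gonal.
s = 6: P(6, 10) = 190 and P(6, 11) = 231; 196 is not s-gonal.
s = 7: P(7, 9) = 189 and P(7, 10) = 235; 196 is not s-gonal.
s = 9: P(9, 7) = 154 and P(9, 8) = 204; 196 is not s-gonal.
s = 10: P(10, 7) = 175 and P(10, 8) = 232; 196 is not s-gonal.
s = 11: P(11, 7) = 196. ✓
Hits: s ∈ {4, 11} → 2.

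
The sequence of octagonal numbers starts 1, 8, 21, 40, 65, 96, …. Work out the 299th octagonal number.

The 299th octagonal number is n(3n−2) with n = 299.
299·(3·299 − 2) = 299·895 = 267605.

267605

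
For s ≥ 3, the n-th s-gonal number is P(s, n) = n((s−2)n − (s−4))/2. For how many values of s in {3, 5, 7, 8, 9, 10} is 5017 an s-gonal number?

1

s = 3: P(3, 99) = 4950 and P(3, 100) = 5050; 5017 is not s-gonal.
s = 5: P(5, 58) = 5017. ✓
s = 7: P(7, 45) = 4995 and P(7, 46) = 5221; 5017 is not s-gonal.
s = 8: P(8, 41) = 4961 and P(8, 42) = 5208; 5017 is not s-gonal.
s = 9: P(9, 38) = 4959 and P(9, 39) = 5226; 5017 is not s-gonal.
s = 10: P(10, 35) = 4795 and P(10, 36) = 5076; 5017 is not s-gonal.
Hits: s ∈ {5} → 1.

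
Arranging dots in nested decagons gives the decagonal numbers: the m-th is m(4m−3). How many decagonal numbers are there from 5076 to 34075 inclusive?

The n-th decagonal number is n(4n−3).
Smallest index with value ≥ 5076: n = 36 (giving 5076).
Largest index with value ≤ 34075: n = 92 (giving 33580).
Indices 36 through 92: 57 terms.

57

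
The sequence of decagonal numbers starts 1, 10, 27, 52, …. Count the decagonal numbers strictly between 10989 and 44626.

53

The n-th decagonal number is n(4n−3).
Smallest index with value > 10989: n = 53 (giving 11077).
Largest index with value < 44626: n = 105 (giving 43785).
Indices 53 through 105: 53 terms.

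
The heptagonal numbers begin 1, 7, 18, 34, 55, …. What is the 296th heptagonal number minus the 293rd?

4413

296·(5·296 − 3)/2 = 218596 and 293·(5·293 − 3)/2 = 214183.
Difference: 218596 − 214183 = 4413.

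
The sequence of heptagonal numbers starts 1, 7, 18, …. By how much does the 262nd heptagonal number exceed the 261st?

Consecutive heptagonal numbers differ by 5n − 4: here 5·262 − 4 = 1306.

1306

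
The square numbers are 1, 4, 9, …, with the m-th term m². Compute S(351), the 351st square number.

The 351st square number is n² with n = 351.
351² = 123201.

123201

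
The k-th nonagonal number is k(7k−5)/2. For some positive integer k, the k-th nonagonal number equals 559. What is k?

Set n(7n−5)/2 = 559, giving 7n² − 5n − 1118 = 0.
The discriminant is 25 + 56·559 = 31329, and √31329 = 177.
So n = (5 + 177) / 14 = 182/14 = 13.

13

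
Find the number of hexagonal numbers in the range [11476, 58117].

The n-th hexagonal number is n(2n−1).
Smallest index with value ≥ 11476: n = 76 (giving 11476).
Largest index with value ≤ 58117: n = 170 (giving 57630).
Indices 76 through 170: 95 terms.

95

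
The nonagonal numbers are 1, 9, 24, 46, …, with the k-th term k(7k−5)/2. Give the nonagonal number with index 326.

The 326th nonagonal number is n(7n−5)/2 with n = 326.
326·(7·326 − 5)/2 = 326·2277/2 = 371151.

371151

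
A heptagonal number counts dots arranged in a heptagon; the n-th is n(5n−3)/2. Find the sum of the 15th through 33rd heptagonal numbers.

Σ i(5i−3)/2 = (5Σi² − 3Σi) / 2 over i = 15..33.
Σi = 561 − 105 = 456 and Σi² = 12529 − 1015 = 11514.
(5·11514 − 3·456) / 2 = 56202/2 = 28101.

28101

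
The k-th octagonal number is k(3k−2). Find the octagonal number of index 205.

125665

205·(3·205 − 2) = 205·613 = 125665.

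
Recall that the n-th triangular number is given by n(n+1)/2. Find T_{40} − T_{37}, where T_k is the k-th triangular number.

117

40·41/2 = 820 and 37·38/2 = 703.
Difference: 820 − 703 = 117.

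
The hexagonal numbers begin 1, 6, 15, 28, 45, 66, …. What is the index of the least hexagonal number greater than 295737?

Solve n(2n−1) > 295737 for integer n.
The largest n with value ≤ 295737 is 384 (since 294528 ≤ 295737 < 296065), so the first above is n = 385, value 296065.

385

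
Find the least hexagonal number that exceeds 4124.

Solve n(2n−1) > 4124 for integer n.
The largest n with value ≤ 4124 is 45 (since 4005 ≤ 4124 < 4186), so the first above is n = 46, value 4186.

4186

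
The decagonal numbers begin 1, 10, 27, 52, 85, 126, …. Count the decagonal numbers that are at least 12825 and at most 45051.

The n-th decagonal number is n(4n−3).
Smallest index with value ≥ 12825: n = 57 (giving 12825).
Largest index with value ≤ 45051: n = 106 (giving 44626).
Indices 57 through 106: 50 terms.

50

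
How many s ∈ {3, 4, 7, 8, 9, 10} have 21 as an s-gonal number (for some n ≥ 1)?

s = 3: P(3, 6) = 21. ✓
s = 4: P(4, 4) = 16 and P(4, 5) = 25; 21 is not s-gonal.
s = 7: P(7, 3) = 18 and P(7, 4) = 34; 21 is not s-gonal.
s = 8: P(8, 3) = 21. ✓
s = 9: P(9, 2) = 9 and P(9, 3) = 24; 21 is not s-gonal.
s = 10: P(10, 2) = 10 and P(10, 3) = 27; 21 is not s-gonal.
Hits: s ∈ {3, 8} → 2.

2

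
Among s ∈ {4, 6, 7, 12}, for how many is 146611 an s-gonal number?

s = 4: P(4, 382) = 145924 and P(4, 383) = 146689; 146611 is not s-gonal.
s = 6: P(6, 271) = 146611. ✓
s = 7: P(7, 242) = 146047 and P(7, 243) = 147258; 146611 is not s-gonal.
s = 12: P(12, 171) = 145521 and P(12, 172) = 147232; 146611 is not s-gonal.
Hits: s ∈ {6} → 1.

1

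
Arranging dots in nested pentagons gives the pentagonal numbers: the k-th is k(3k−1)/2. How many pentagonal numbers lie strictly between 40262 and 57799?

32

The n-th pentagonal number is n(3n−1)/2.
Smallest index with value > 40262: n = 165 (giving 40755).
Largest index with value < 57799: n = 196 (giving 57526).
Indices 165 through 196: 32 terms.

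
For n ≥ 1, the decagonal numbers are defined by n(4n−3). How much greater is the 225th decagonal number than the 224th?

1793

Consecutive decagonal numbers differ by 8n − 7: here 8·225 − 7 = 1793.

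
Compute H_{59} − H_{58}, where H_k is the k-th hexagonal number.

233

Consecutive hexagonal numbers differ by 4n − 3: here 4·59 − 3 = 233.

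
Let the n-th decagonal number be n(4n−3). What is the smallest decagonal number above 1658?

Solve n(4n−3) > 1658 for integer n.
The largest n with value ≤ 1658 is 20 (since 1540 ≤ 1658 < 1701), so the first above is n = 21, value 1701.

1701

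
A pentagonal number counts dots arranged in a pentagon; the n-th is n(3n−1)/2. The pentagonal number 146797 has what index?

313

Set n(3n−1)/2 = 146797, giving 3n² − n − 293594 = 0.
The discriminant is 1 + 24·146797 = 3523129, and √3523129 = 1877.
So n = (1 + 1877) / 6 = 1878/6 = 313.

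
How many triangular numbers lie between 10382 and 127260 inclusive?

The n-th triangular number is n(n+1)/2.
Smallest index with value ≥ 10382: n = 144 (giving 10440).
Largest index with value ≤ 127260: n = 504 (giving 127260).
Indices 144 through 504: 361 terms.

361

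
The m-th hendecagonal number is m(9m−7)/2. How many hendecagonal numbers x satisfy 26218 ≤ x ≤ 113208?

The n-th hendecagonal number is n(9n−7)/2.
Smallest index with value ≥ 26218: n = 77 (giving 26411).
Largest index with value ≤ 113208: n = 159 (giving 113208).
Indices 77 through 159: 83 terms.

83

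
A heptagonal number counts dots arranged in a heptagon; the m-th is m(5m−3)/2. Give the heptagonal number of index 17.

697

The 17th heptagonal number is n(5n−3)/2 with n = 17.
17·(5·17 − 3)/2 = 17·82/2 = 17·41 = 697.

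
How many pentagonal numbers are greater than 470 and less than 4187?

The n-th pentagonal number is n(3n−1)/2.
Smallest index with value > 470: n = 18 (giving 477).
Largest index with value < 4187: n = 52 (giving 4030).
Indices 18 through 52: 35 terms.

35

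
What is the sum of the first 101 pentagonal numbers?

Σ i(3i−1)/2 = (3Σi² − Σi) / 2 over i = 1..101.
Σi = 5151 and Σi² = 348551.
(3·348551 − 1·5151) / 2 = 1040502/2 = 520251.

520251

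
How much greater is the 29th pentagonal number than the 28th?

Consecutive pentagonal numbers differ by 3n − 2: here 3·29 − 2 = 85.

85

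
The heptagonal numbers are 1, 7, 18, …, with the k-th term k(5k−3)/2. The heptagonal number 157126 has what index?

251

Set n(5n−3)/2 = 157126, giving 5n² − 3n − 314252 = 0.
The discriminant is 9 + 40·157126 = 6285049, and √6285049 = 2507.
So n = (3 + 2507) / 10 = 2510/10 = 251.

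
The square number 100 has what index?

10

We need n² = 100, so n = √100 = 10.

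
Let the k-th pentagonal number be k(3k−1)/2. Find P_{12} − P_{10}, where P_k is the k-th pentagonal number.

12·(3·12 − 1)/2 = 210 and 10·(3·10 − 1)/2 = 145.
Difference: 210 − 145 = 65.

65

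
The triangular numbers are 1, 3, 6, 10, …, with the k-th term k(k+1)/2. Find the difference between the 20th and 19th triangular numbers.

Consecutive triangular numbers differ by n: T_{20} − T_{19} = 20.

20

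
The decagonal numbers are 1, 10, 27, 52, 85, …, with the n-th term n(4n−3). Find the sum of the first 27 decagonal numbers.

Σ i(4i−3) = 4Σi² − 3Σi over i = 1..27.
Σi = 378 and Σi² = 6930.
4·6930 − 3·378 = 26586.

26586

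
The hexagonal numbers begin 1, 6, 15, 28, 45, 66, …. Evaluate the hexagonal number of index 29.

1653

The 29th hexagonal number is n(2n−1) with n = 29.
29·(2·29 − 1) = 29·57 = 1653.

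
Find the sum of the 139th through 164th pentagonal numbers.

Σ i(3i−1)/2 = (3Σi² − Σi) / 2 over i = 139..164.
Σi = 13530 − 9591 = 3939 and Σi² = 1483790 − 885569 = 598221.
(3·598221 − 1·3939) / 2 = 1790724/2 = 895362.

895362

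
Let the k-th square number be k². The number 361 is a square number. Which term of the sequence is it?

We need n² = 361, so n = √361 = 19.

19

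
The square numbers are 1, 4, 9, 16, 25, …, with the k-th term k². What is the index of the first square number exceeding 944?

Solve n² > 944 for integer n.
The largest n with value ≤ 944 is 30 (since 900 ≤ 944 < 961), so the first above is n = 31, value 961.

31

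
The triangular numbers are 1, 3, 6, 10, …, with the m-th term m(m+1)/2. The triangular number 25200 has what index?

224

Set n(n+1)/2 = 25200, giving n² + n − 50400 = 0.
So n = (-1 + 449) / 2 = 448/2 = 224.
Check: 224·225/2 = 25200. ✓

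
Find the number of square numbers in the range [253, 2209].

32

The n-th square number is n².
Smallest index with value ≥ 253: n = 16 (giving 256).
Largest index with value ≤ 2209: n = 47 (giving 2209).
Indices 16 through 47: 32 terms.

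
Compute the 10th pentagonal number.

145

The 10th pentagonal number is n(3n−1)/2 with n = 10.
10·(3·10 − 1)/2 = 10·29/2 = 145.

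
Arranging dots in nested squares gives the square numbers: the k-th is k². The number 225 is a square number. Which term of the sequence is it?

15

We need n² = 225, so n = √225 = 15.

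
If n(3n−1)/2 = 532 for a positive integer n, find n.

19

Set n(3n−1)/2 = 532, giving 3n² − n − 1064 = 0.
The discriminant is 1 + 24·532 = 12769, and √12769 = 113.
So n = (1 + 113) / 6 = 114/6 = 19.
Check: 19·(3·19 − 1)/2 = 532. ✓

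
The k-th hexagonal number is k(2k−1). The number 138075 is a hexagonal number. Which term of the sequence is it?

Set n(2n−1) = 138075, giving 2n² − n − 138075 = 0.
So n = (1 + 1051) / 4 = 1052/4 = 263.
Check: 263·(2·263 − 1) = 138075. ✓

263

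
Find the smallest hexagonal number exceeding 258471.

258840

Solve n(2n−1) > 258471 for integer n.
The largest n with value ≤ 258471 is 359 (since 257403 ≤ 258471 < 258840), so the first above is n = 360, value 258840.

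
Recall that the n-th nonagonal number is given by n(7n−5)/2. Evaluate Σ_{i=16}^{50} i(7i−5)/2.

Σ i(7i−5)/2 = (7Σi² − 5Σi) / 2 over i = 16..50.
Σi = 1275 − 120 = 1155 and Σi² = 42925 − 1240 = 41685.
(7·41685 − 5·1155) / 2 = 286020/2 = 143010.

143010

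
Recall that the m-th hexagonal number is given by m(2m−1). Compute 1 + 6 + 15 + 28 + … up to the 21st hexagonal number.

6391

Σ i(2i−1) = 2Σi² − Σi over i = 1..21.
Σi = 231 and Σi² = 3311.
2·3311 − 1·231 = 6391.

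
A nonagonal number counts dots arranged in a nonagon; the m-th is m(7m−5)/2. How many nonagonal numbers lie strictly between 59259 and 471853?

237

The n-th nonagonal number is n(7n−5)/2.
Smallest index with value > 59259: n = 131 (giving 59736).
Largest index with value < 471853: n = 367 (giving 470494).
Indices 131 through 367: 237 terms.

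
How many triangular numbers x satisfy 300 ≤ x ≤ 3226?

The n-th triangular number is n(n+1)/2.
Smallest index with value ≥ 300: n = 24 (giving 300).
Largest index with value ≤ 3226: n = 79 (giving 3160).
Indices 24 through 79: 56 terms.

56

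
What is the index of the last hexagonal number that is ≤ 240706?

Solve n(2n−1) ≤ 240706 for integer n.
n = 347 gives 240471 ≤ 240706, while n = 348 gives 241860 > 240706; so the answer is index 347.

347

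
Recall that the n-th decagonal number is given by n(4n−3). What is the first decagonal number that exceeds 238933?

239365

Solve n(4n−3) > 238933 for integer n.
The largest n with value ≤ 238933 is 244 (since 237412 ≤ 238933 < 239365), so the first above is n = 245, value 239365.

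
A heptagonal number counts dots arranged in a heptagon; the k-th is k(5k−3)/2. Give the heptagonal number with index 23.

23·(5·23 − 3)/2 = 23·112/2 = 23·56 = 1288.

1288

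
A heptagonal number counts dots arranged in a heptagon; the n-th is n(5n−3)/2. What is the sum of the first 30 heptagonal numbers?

22940

Σ i(5i−3)/2 = (5Σi² − 3Σi) / 2 over i = 1..30.
Σi = 465 and Σi² = 9455.
(5·9455 − 3·465) / 2 = 45880/2 = 22940.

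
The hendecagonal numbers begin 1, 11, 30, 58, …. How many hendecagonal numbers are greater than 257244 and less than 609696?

The n-th hendecagonal number is n(9n−7)/2.
Smallest index with value > 257244: n = 240 (giving 258360).
Largest index with value < 609696: n = 368 (giving 608120).
Indices 240 through 368: 129 terms.

129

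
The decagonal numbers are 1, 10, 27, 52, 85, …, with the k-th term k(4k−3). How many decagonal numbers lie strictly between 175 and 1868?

The n-th decagonal number is n(4n−3).
Smallest index with value > 175: n = 8 (giving 232).
Largest index with value < 1868: n = 21 (giving 1701).
Indices 8 through 21: 14 terms.

14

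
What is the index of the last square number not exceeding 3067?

Solve n² ≤ 3067 for integer n.
n = 55 gives 3025 ≤ 3067, while n = 56 gives 3136 > 3067; so the answer is index 55.

55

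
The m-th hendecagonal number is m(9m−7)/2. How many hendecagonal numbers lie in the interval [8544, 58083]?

71

The n-th hendecagonal number is n(9n−7)/2.
Smallest index with value ≥ 8544: n = 44 (giving 8558).
Largest index with value ≤ 58083: n = 114 (giving 58083).
Indices 44 through 114: 71 terms.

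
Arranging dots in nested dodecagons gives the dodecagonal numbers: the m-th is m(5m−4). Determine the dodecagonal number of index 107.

56817

107·(5·107 − 4) = 107·531 = 56817.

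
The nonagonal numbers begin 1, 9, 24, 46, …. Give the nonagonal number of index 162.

91449

162·(7·162 − 5)/2 = 162·1129/2 = 91449.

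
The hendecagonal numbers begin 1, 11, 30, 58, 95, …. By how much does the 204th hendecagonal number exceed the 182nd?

38137

204·(9·204 − 7)/2 = 186558 and 182·(9·182 − 7)/2 = 148421.
Difference: 186558 − 148421 = 38137.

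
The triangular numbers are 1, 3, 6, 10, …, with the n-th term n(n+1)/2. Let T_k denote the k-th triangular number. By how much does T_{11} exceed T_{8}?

30

11·12/2 = 66 and 8·9/2 = 36.
Difference: 66 − 36 = 30.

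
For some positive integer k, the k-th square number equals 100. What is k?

We need n² = 100, so n = √100 = 10.

10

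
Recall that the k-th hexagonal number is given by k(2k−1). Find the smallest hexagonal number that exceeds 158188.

158766

Solve n(2n−1) > 158188 for integer n.
The largest n with value ≤ 158188 is 281 (since 157641 ≤ 158188 < 158766), so the first above is n = 282, value 158766.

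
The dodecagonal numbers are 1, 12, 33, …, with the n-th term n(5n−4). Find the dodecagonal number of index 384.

The 384th dodecagonal number is n(5n−4) with n = 384.
384·(5·384 − 4) = 384·1916 = 735744.

735744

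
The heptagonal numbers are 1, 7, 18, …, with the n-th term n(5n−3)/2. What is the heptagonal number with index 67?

11122

67·(5·67 − 3)/2 = 67·332/2 = 67·166 = 11122.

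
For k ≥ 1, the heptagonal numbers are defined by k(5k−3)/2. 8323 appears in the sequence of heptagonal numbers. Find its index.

58

Set n(5n−3)/2 = 8323, giving 5n² − 3n − 16646 = 0.
So n = (3 + 577) / 10 = 580/10 = 58.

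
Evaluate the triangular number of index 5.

15

5·6/2 = 30/2 = 15.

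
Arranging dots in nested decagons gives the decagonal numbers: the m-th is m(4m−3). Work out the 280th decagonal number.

The 280th decagonal number is n(4n−3) with n = 280.
280·(4·280 − 3) = 280·1117 = 312760.

312760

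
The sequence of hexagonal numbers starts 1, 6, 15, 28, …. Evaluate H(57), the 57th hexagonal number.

6441

The 57th hexagonal number is n(2n−1) with n = 57.
57·(2·57 − 1) = 57·113 = 6441.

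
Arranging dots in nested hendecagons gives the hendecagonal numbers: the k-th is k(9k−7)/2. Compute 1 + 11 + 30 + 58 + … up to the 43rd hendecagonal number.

Σ i(9i−7)/2 = (9Σi² − 7Σi) / 2 over i = 1..43.
Σi = 946 and Σi² = 27434.
(9·27434 − 7·946) / 2 = 240284/2 = 120142.

120142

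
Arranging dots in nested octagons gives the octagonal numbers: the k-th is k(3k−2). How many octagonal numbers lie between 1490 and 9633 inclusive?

35

The n-th octagonal number is n(3n−2).
Smallest index with value ≥ 1490: n = 23 (giving 1541).
Largest index with value ≤ 9633: n = 57 (giving 9633).
Indices 23 through 57: 35 terms.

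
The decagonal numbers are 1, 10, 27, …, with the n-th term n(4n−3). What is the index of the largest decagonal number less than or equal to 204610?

Solve n(4n−3) ≤ 204610 for integer n.
n = 226 gives 203626 ≤ 204610, while n = 227 gives 205435 > 204610; so the answer is index 226.

226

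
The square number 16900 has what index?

We need n² = 16900, so n = √16900 = 130.
Check: 130² = 16900. ✓

130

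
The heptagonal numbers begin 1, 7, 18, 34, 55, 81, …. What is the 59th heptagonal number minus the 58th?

Consecutive heptagonal numbers differ by 5n − 4: here 5·59 − 4 = 291.

291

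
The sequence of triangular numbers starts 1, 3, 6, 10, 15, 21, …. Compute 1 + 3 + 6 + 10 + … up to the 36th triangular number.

8436

Σ i(i+1)/2 = (Σi² + Σi) / 2 over i = 1..36.
Σi = 666 and Σi² = 16206.
(1·16206 + 1·666) / 2 = 16872/2 = 8436.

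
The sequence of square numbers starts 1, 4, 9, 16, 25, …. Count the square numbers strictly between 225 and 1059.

The n-th square number is n².
Smallest index with value > 225: n = 16 (giving 256).
Largest index with value < 1059: n = 32 (giving 1024).
Indices 16 through 32: 17 terms.

17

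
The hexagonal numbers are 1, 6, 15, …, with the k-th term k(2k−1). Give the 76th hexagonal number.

The 76th hexagonal number is n(2n−1) with n = 76.
76·(2·76 − 1) = 76·151 = 11476.

11476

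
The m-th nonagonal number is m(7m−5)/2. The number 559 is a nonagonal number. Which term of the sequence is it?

13

Set n(7n−5)/2 = 559, giving 7n² − 5n − 1118 = 0.
The discriminant is 25 + 56·559 = 31329, and √31329 = 177.
So n = (5 + 177) / 14 = 182/14 = 13.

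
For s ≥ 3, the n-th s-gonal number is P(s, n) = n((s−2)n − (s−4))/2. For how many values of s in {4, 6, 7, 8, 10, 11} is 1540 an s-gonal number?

s = 4: P(4, 39) = 1521 and P(4, 40) = 1600; 1540 is not s-gonal.
s = 6: P(6, 28) = 1540. ✓
s = 7: P(7, 25) = 1525 and P(7, 26) = 1651; 1540 is not s-gonal.
s = 8: P(8, 22) = 1408 and P(8, 23) = 1541; 1540 is not s-gonal.
s = 10: P(10, 20) = 1540. ✓
s = 11: P(11, 18) = 1395 and P(11, 19) = 1558; 1540 is not s-gonal.
Hits: s ∈ {6, 10} → 2.

2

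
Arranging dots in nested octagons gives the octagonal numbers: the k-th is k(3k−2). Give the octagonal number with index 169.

169·(3·169 − 2) = 169·505 = 85345.

85345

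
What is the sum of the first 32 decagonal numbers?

44176

Σ i(4i−3) = 4Σi² − 3Σi over i = 1..32.
Σi = 528 and Σi² = 11440.
4·11440 − 3·528 = 44176.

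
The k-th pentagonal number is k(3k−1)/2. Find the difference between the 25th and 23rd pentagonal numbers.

25·(3·25 − 1)/2 = 925 and 23·(3·23 − 1)/2 = 782.
Difference: 925 − 782 = 143.

143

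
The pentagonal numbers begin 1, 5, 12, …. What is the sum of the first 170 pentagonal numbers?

Σ i(3i−1)/2 = (3Σi² − Σi) / 2 over i = 1..170.
Σi = 14535 and Σi² = 1652145.
(3·1652145 − 1·14535) / 2 = 4941900/2 = 2470950.

2470950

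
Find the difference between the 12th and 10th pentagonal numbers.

12·(3·12 − 1)/2 = 210 and 10·(3·10 − 1)/2 = 145.
Difference: 210 − 145 = 65.

65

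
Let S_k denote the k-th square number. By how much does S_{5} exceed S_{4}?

9

n² − (n−1)² = 2n − 1, so 5² − 4² = 2·5 − 1 = 9.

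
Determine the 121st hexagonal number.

The 121st hexagonal number is n(2n−1) with n = 121.
121·(2·121 − 1) = 121·241 = 29161.

29161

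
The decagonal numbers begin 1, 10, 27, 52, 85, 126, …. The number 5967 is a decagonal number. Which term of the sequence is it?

39

Set n(4n−3) = 5967, giving 4n² − 3n − 5967 = 0.
The discriminant is 9 + 16·5967 = 95481, and √95481 = 309.
So n = (3 + 309) / 8 = 312/8 = 39.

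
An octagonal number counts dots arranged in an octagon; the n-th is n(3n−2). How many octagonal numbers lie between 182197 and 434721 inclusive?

The n-th octagonal number is n(3n−2).
Smallest index with value ≥ 182197: n = 247 (giving 182533).
Largest index with value ≤ 434721: n = 381 (giving 434721).
Indices 247 through 381: 135 terms.

135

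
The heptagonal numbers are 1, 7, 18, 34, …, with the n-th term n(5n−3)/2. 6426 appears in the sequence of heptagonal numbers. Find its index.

Set n(5n−3)/2 = 6426, giving 5n² − 3n − 12852 = 0.
The discriminant is 9 + 40·6426 = 257049, and √257049 = 507.
So n = (3 + 507) / 10 = 510/10 = 51.

51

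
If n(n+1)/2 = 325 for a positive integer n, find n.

25

Set n(n+1)/2 = 325, giving n² + n − 650 = 0.
The discriminant is 1 + 8·325 = 2601, and √2601 = 51.
So n = (-1 + 51) / 2 = 50/2 = 25.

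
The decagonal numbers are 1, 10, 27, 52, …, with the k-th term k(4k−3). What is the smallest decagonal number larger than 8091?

Solve n(4n−3) > 8091 for integer n.
The largest n with value ≤ 8091 is 45 (since 7965 ≤ 8091 < 8326), so the first above is n = 46, value 8326.

8326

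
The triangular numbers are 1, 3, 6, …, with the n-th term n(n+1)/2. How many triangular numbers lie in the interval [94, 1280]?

The n-th triangular number is n(n+1)/2.
Smallest index with value ≥ 94: n = 14 (giving 105).
Largest index with value ≤ 1280: n = 50 (giving 1275).
Indices 14 through 50: 37 terms.

37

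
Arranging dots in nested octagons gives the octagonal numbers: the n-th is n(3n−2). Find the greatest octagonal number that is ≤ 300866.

300833

Solve n(3n−2) ≤ 300866 for integer n.
n = 317 gives 300833 ≤ 300866, while n = 318 gives 302736 > 300866; so the answer is 300833.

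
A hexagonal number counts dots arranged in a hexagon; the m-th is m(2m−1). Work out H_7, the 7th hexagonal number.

The 7th hexagonal number is n(2n−1) with n = 7.
7·(2·7 − 1) = 7·13 = 91.

91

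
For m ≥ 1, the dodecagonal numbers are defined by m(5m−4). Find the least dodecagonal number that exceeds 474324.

476169

Solve n(5n−4) > 474324 for integer n.
The largest n with value ≤ 474324 is 308 (since 473088 ≤ 474324 < 476169), so the first above is n = 309, value 476169.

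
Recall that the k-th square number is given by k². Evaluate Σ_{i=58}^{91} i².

Σ_{i=58}^{91} i² = 255346 − 63365 = 191981.

191981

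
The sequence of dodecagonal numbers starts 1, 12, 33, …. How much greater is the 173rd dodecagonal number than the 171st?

3432

173·(5·173 − 4) = 148953 and 171·(5·171 − 4) = 145521.
Difference: 148953 − 145521 = 3432.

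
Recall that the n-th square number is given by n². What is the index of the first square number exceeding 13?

Solve n² > 13 for integer n.
The largest n with value ≤ 13 is 3 (since 9 ≤ 13 < 16), so the first above is n = 4, value 16.

4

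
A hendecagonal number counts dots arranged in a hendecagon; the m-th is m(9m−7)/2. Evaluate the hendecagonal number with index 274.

336883

The 274th hendecagonal number is n(9n−7)/2 with n = 274.
274·(9·274 − 7)/2 = 274·2459/2 = 336883.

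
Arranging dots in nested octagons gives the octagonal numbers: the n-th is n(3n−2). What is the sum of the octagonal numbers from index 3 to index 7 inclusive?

Σ i(3i−2) = 3Σi² − 2Σi over i = 3..7.
Σi = 28 − 3 = 25 and Σi² = 140 − 5 = 135.
3·135 − 2·25 = 355.

355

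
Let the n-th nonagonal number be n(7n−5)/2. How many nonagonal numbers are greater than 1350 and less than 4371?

The n-th nonagonal number is n(7n−5)/2.
Smallest index with value > 1350: n = 21 (giving 1491).
Largest index with value < 4371: n = 35 (giving 4200).
Indices 21 through 35: 15 terms.

15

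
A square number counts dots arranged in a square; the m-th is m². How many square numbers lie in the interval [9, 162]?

10

The n-th square number is n².
Smallest index with value ≥ 9: n = 3 (giving 9).
Largest index with value ≤ 162: n = 12 (giving 144).
Indices 3 through 12: 10 terms.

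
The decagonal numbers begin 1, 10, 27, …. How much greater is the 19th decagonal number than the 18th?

145

Consecutive decagonal numbers differ by 8n − 7: here 8·19 − 7 = 145.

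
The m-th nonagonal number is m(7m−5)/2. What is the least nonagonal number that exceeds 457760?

460284

Solve n(7n−5)/2 > 457760 for integer n.
The largest n with value ≤ 457760 is 362 (since 457749 ≤ 457760 < 460284), so the first above is n = 363, value 460284.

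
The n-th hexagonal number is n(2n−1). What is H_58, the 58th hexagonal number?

6670

58·(2·58 − 1) = 58·115 = 6670.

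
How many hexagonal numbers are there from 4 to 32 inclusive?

3

The n-th hexagonal number is n(2n−1).
Smallest index with value ≥ 4: n = 2 (giving 6).
Largest index with value ≤ 32: n = 4 (giving 28).
Indices 2 through 4: 3 terms.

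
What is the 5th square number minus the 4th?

9

n² − (n−1)² = 2n − 1, so 5² − 4² = 2·5 − 1 = 9.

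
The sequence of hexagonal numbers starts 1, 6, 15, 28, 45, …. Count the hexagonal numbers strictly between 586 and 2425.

18

The n-th hexagonal number is n(2n−1).
Smallest index with value > 586: n = 18 (giving 630).
Largest index with value < 2425: n = 35 (giving 2415).
Indices 18 through 35: 18 terms.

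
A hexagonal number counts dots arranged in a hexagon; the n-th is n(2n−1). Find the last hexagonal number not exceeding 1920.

1891

Solve n(2n−1) ≤ 1920 for integer n.
n = 31 gives 1891 ≤ 1920, while n = 32 gives 2016 > 1920; so the answer is 1891.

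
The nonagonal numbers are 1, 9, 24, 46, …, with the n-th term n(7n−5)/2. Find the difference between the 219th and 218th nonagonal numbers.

1527

Consecutive nonagonal numbers differ by 7n − 6: here 7·219 − 6 = 1527.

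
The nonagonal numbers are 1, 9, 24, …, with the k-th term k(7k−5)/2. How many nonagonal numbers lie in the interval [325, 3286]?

22

The n-th nonagonal number is n(7n−5)/2.
Smallest index with value ≥ 325: n = 10 (giving 325).
Largest index with value ≤ 3286: n = 31 (giving 3286).
Indices 10 through 31: 22 terms.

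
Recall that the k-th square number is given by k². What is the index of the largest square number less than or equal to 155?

12

Solve n² ≤ 155 for integer n.
n = 12 gives 144 ≤ 155, while n = 13 gives 169 > 155; so the answer is index 12.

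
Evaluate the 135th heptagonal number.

45360

The 135th heptagonal number is n(5n−3)/2 with n = 135.
135·(5·135 − 3)/2 = 135·672/2 = 135·336 = 45360.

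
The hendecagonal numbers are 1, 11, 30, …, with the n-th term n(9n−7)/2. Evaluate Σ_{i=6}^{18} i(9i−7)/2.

8697

Σ i(9i−7)/2 = (9Σi² − 7Σi) / 2 over i = 6..18.
Σi = 171 − 15 = 156 and Σi² = 2109 − 55 = 2054.
(9·2054 − 7·156) / 2 = 17394/2 = 8697.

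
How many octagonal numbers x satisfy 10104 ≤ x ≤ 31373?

44

The n-th octagonal number is n(3n−2).
Smallest index with value ≥ 10104: n = 59 (giving 10325).
Largest index with value ≤ 31373: n = 102 (giving 31008).
Indices 59 through 102: 44 terms.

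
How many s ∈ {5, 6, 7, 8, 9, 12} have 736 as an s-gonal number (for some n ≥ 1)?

1

s = 5: P(5, 22) = 715 and P(5, 23) = 782; 736 is not s-gonal.
s = 6: P(6, 19) = 703 and P(6, 20) = 780; 736 is not s-gonal.
s = 7: P(7, 17) = 697 and P(7, 18) = 783; 736 is not s-gonal.
s = 8: P(8, 16) = 736. ✓
s = 9: P(9, 14) = 651 and P(9, 15) = 750; 736 is not s-gonal.
s = 12: P(12, 12) = 672 and P(12, 13) = 793; 736 is not s-gonal.
Hits: s ∈ {8} → 1.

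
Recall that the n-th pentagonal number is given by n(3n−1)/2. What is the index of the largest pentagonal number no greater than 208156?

Solve n(3n−1)/2 ≤ 208156 for integer n.
n = 372 gives 207390 ≤ 208156, while n = 373 gives 208507 > 208156; so the answer is index 372.

372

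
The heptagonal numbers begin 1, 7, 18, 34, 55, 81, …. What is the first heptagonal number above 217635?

218596

Solve n(5n−3)/2 > 217635 for integer n.
The largest n with value ≤ 217635 is 295 (since 217120 ≤ 217635 < 218596), so the first above is n = 296, value 218596.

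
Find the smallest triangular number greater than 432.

Solve n(n+1)/2 > 432 for integer n.
The largest n with value ≤ 432 is 28 (since 406 ≤ 432 < 435), so the first above is n = 29, value 435.

435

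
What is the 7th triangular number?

The 7th triangular number is n(n+1)/2 with n = 7.
7·8/2 = 56/2 = 28.

28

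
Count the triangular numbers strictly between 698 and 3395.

45

The n-th triangular number is n(n+1)/2.
Smallest index with value > 698: n = 37 (giving 703).
Largest index with value < 3395: n = 81 (giving 3321).
Indices 37 through 81: 45 terms.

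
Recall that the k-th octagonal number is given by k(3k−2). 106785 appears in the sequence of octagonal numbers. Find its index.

189

Set n(3n−2) = 106785, giving 3n² − 2n − 106785 = 0.
The discriminant is 4 + 12·106785 = 1281424, and √1281424 = 1132.
So n = (2 + 1132) / 6 = 1134/6 = 189.
Check: 189·(3·189 − 2) = 106785. ✓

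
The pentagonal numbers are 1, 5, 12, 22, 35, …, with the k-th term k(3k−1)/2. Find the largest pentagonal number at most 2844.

Solve n(3n−1)/2 ≤ 2844 for integer n.
n = 43 gives 2752 ≤ 2844, while n = 44 gives 2882 > 2844; so the answer is 2752.

2752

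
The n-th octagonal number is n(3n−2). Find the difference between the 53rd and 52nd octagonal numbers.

Consecutive octagonal numbers differ by 6n − 5: here 6·53 − 5 = 313.

313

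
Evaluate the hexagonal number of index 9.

153

The 9th hexagonal number is n(2n−1) with n = 9.
9·(2·9 − 1) = 9·17 = 153.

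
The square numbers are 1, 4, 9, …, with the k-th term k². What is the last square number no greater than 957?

Solve n² ≤ 957 for integer n.
n = 30 gives 900 ≤ 957, while n = 31 gives 961 > 957; so the answer is 900.

900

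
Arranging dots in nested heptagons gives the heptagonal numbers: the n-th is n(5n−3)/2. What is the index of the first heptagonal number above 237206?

309

Solve n(5n−3)/2 > 237206 for integer n.
The largest n with value ≤ 237206 is 308 (since 236698 ≤ 237206 < 238239), so the first above is n = 309, value 238239.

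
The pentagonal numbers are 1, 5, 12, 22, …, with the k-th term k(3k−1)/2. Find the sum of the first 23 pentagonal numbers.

6348

Σ i(3i−1)/2 = (3Σi² − Σi) / 2 over i = 1..23.
Σi = 276 and Σi² = 4324.
(3·4324 − 1·276) / 2 = 12696/2 = 6348.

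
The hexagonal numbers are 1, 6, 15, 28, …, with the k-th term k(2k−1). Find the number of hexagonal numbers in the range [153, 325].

5

The n-th hexagonal number is n(2n−1).
Smallest index with value ≥ 153: n = 9 (giving 153).
Largest index with value ≤ 325: n = 13 (giving 325).
Indices 9 through 13: 5 terms.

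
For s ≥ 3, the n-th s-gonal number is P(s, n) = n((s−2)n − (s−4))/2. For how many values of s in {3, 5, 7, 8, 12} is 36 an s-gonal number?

s = 3: P(3, 8) = 36. ✓
s = 5: P(5, 5) = 35 and P(5, 6) = 51; 36 is not s-gonal.
s = 7: P(7, 4) = 34 and P(7, 5) = 55; 36 is not s-gonal.
s = 8: P(8, 3) = 21 and P(8, 4) = 40; 36 is not s-gonal.
s = 12: P(12, 3) = 33 and P(12, 4) = 64; 36 is not s-gonal.
Hits: s ∈ {3} → 1.

1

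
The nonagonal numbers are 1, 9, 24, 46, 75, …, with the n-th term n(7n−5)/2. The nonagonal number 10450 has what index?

55

Set n(7n−5)/2 = 10450, giving 7n² − 5n − 20900 = 0.
The discriminant is 25 + 56·10450 = 585225, and √585225 = 765.
So n = (5 + 765) / 14 = 770/14 = 55.
Check: 55·(7·55 − 5)/2 = 10450. ✓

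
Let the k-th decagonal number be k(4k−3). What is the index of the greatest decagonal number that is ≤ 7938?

Solve n(4n−3) ≤ 7938 for integer n.
n = 44 gives 7612 ≤ 7938, while n = 45 gives 7965 > 7938; so the answer is index 44.

44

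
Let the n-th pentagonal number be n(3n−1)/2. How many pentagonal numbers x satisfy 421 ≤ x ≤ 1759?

18

The n-th pentagonal number is n(3n−1)/2.
Smallest index with value ≥ 421: n = 17 (giving 425).
Largest index with value ≤ 1759: n = 34 (giving 1717).
Indices 17 through 34: 18 terms.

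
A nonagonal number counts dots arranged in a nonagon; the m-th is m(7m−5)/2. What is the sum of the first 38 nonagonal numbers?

64714

Σ i(7i−5)/2 = (7Σi² − 5Σi) / 2 over i = 1..38.
Σi = 741 and Σi² = 19019.
(7·19019 − 5·741) / 2 = 129428/2 = 64714.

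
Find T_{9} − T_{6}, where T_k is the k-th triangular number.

24

9·10/2 = 45 and 6·7/2 = 21.
Difference: 45 − 21 = 24.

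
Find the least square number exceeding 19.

25

Solve n² > 19 for integer n.
The largest n with value ≤ 19 is 4 (since 16 ≤ 19 < 25), so the first above is n = 5, value 25.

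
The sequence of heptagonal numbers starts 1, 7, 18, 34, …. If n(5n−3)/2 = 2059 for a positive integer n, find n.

29

Set n(5n−3)/2 = 2059, giving 5n² − 3n − 4118 = 0.
The discriminant is 9 + 40·2059 = 82369, and √82369 = 287.
So n = (3 + 287) / 10 = 290/10 = 29.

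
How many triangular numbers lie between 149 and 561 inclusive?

17

The n-th triangular number is n(n+1)/2.
Smallest index with value ≥ 149: n = 17 (giving 153).
Largest index with value ≤ 561: n = 33 (giving 561).
Indices 17 through 33: 17 terms.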